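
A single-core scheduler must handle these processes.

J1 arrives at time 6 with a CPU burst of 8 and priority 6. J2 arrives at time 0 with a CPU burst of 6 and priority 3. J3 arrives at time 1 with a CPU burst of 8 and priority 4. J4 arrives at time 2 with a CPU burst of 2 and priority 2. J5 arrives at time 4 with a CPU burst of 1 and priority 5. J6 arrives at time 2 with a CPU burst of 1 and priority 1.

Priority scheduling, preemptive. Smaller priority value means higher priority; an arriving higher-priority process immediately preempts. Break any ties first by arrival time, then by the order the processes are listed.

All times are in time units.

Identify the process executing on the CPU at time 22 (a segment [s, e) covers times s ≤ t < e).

J1

Gantt: | J2 0-2 | J6 2-3 | J4 3-5 | J2 5-9 | J3 9-17 | J5 17-18 | J1 18-26 |
Completion: J1=26  J2=9  J3=17  J4=5  J5=18  J6=3
Turnaround (C−A): J1=20  J2=9  J3=16  J4=3  J5=14  J6=1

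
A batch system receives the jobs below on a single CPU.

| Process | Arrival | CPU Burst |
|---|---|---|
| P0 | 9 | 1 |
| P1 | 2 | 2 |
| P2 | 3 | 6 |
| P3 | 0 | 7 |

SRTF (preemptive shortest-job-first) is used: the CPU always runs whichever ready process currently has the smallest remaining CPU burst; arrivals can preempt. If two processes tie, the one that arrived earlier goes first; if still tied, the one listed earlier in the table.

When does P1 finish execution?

4

Gantt: | P3 0-2 | P1 2-4 | P3 4-9 | P0 9-10 | P2 10-16 |
Completion: P0=10  P1=4  P2=16  P3=9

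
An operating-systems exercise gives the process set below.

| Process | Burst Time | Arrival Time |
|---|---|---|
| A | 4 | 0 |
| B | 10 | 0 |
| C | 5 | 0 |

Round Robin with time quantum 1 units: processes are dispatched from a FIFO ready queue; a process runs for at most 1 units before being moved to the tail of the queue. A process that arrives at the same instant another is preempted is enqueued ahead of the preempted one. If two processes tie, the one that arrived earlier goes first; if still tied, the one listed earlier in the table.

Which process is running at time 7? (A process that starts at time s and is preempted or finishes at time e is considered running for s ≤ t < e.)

Gantt: | A 0-1 | B 1-2 | C 2-3 | A 3-4 | B 4-5 | C 5-6 | A 6-7 | B 7-8 | C 8-9 | A 9-10 | B 10-11 | C 11-12 | B 12-13 | C 13-14 | B 14-19 |
Completion: A=10  B=19  C=14
Turnaround (C−A): A=10  B=19  C=14

B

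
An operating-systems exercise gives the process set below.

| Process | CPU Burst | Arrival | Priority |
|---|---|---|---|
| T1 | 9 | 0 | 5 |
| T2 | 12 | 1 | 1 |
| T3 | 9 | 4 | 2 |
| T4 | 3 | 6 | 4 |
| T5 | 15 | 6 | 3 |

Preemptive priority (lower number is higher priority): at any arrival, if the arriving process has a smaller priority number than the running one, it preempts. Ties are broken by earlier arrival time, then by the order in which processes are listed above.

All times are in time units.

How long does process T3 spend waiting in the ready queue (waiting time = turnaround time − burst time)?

Gantt: | T1 0-1 | T2 1-13 | T3 13-22 | T5 22-37 | T4 37-40 | T1 40-48 |
Completion: T1=48  T2=13  T3=22  T4=40  T5=37
Waiting(T3) = turnaround − burst = 18 − 9 = 9

9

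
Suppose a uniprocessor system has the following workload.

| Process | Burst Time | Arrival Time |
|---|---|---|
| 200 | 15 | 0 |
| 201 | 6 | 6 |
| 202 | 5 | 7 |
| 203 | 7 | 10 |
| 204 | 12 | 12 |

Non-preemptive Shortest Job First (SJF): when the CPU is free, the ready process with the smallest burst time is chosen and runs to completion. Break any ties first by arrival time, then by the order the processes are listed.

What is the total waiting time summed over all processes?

Timeline: | 200 0-15 | 202 15-20 | 201 20-26 | 203 26-33 | 204 33-45 |
Completion: 200=15  201=26  202=20  203=33  204=45
Turnaround (C−A): 200=15  201=20  202=13  203=23  204=33
Waiting = turnaround − burst: 200=0, 201=14, 202=8, 203=16, 204=21
Total waiting = 0 + 14 + 8 + 16 + 21 = 59

59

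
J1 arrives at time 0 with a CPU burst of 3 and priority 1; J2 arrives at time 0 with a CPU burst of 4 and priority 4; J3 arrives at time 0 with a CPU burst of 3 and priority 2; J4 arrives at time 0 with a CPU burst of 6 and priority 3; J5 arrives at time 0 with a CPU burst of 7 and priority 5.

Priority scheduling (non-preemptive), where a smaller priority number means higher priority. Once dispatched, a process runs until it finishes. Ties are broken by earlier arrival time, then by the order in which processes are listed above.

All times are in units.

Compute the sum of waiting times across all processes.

Gantt: | J1 0-3 | J3 3-6 | J4 6-12 | J2 12-16 | J5 16-23 |
Completion: J1=3  J2=16  J3=6  J4=12  J5=23
Turnaround (C−A): J1=3  J2=16  J3=6  J4=12  J5=23
Waiting = turnaround − burst: J1=0, J2=12, J3=3, J4=6, J5=16
Total waiting = 0 + 12 + 3 + 6 + 16 = 37

37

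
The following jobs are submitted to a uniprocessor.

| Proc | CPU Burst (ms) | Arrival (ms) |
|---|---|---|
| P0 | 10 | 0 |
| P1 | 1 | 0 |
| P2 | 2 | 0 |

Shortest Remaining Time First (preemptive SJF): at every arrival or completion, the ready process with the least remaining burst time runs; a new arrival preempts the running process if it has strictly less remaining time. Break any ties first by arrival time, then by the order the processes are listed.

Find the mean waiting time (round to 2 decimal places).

Timeline: | P1 0-1 | P2 1-3 | P0 3-13 |
Completion: P0=13  P1=1  P2=3
Waiting times: P0=3, P1=0, P2=1
Average waiting = (3+0+1) / 3 = 4/3 = 1.33

1.33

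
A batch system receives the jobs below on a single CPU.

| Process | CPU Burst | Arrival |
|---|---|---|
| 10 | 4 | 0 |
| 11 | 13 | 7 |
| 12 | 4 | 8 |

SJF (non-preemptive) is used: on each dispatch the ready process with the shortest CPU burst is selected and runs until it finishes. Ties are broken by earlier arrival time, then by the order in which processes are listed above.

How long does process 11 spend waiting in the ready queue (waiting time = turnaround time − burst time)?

0

Gantt: | 10 0-4 | idle 4-7 | 11 7-20 | 12 20-24 |
Completion: 10=4  11=20  12=24
Waiting(11) = turnaround − burst = 13 − 13 = 0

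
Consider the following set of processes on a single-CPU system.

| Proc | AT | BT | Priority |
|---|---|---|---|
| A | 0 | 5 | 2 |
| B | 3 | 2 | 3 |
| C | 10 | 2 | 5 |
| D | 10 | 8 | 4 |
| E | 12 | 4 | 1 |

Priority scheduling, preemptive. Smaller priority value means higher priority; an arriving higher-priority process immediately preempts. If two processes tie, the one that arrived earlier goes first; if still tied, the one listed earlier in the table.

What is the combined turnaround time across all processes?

39

Schedule: | A 0-5 | B 5-7 | idle 7-10 | D 10-12 | E 12-16 | D 16-22 | C 22-24 |
Completion: A=5  B=7  C=24  D=22  E=16
Turnaround (C−A): A=5  B=4  C=14  D=12  E=4
Turnaround = completion − arrival: A=5, B=4, C=14, D=12, E=4
Total turnaround = 5 + 4 + 14 + 12 + 4 = 39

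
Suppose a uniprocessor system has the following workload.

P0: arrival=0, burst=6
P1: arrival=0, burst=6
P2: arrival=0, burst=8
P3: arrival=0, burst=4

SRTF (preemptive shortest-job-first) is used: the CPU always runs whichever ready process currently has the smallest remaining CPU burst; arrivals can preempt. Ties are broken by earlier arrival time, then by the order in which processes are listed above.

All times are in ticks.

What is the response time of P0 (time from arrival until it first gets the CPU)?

4

Timeline: | P3 0-4 | P0 4-10 | P1 10-16 | P2 16-24 |
Completion: P0=10  P1=16  P2=24  P3=4
Turnaround (C−A): P0=10  P1=16  P2=24  P3=4
Response(P0) = first start − arrival = 4 − 0 = 4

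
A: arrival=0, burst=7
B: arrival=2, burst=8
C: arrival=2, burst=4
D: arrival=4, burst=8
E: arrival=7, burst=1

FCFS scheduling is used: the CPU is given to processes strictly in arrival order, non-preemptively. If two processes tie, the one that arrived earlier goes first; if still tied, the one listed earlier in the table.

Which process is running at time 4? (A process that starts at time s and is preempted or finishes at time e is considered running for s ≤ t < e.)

A

Gantt: | A 0-7 | B 7-15 | C 15-19 | D 19-27 | E 27-28 |
Completion: A=7  B=15  C=19  D=27  E=28
Turnaround (C−A): A=7  B=13  C=17  D=23  E=21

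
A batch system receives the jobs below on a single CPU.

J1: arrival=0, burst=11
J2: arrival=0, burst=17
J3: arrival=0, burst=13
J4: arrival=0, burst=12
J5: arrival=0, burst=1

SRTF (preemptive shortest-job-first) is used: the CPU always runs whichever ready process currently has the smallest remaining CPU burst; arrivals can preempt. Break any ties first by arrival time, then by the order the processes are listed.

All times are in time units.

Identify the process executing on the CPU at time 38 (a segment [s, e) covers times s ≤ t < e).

Timeline: | J5 0-1 | J1 1-12 | J4 12-24 | J3 24-37 | J2 37-54 |
Completion: J1=12  J2=54  J3=37  J4=24  J5=1
Turnaround (C−A): J1=12  J2=54  J3=37  J4=24  J5=1

J2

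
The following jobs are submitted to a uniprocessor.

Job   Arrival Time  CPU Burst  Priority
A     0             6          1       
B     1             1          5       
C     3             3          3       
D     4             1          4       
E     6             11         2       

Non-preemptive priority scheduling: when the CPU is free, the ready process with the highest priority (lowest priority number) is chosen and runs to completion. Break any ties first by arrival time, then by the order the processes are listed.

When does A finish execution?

6

Gantt: | A 0-6 | E 6-17 | C 17-20 | D 20-21 | B 21-22 |
Completion: A=6  B=22  C=20  D=21  E=17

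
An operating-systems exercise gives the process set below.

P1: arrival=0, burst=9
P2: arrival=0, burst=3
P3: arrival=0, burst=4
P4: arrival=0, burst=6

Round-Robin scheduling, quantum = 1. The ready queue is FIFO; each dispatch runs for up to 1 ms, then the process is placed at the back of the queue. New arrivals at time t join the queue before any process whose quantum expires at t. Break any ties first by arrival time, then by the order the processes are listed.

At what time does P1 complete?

Gantt: | P1 0-1 | P2 1-2 | P3 2-3 | P4 3-4 | P1 4-5 | P2 5-6 | P3 6-7 | P4 7-8 | P1 8-9 | P2 9-10 | P3 10-11 | P4 11-12 | P1 12-13 | P3 13-14 | P4 14-15 | P1 15-16 | P4 16-17 | P1 17-18 | P4 18-19 | P1 19-22 |
Completion: P1=22  P2=10  P3=14  P4=19

22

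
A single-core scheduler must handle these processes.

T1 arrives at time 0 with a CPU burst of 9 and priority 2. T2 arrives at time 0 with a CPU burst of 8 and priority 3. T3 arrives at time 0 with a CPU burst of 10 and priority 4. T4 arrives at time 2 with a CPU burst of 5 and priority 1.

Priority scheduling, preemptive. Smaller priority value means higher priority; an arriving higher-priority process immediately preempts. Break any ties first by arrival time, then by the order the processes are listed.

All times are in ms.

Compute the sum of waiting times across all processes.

Gantt: | T1 0-2 | T4 2-7 | T1 7-14 | T2 14-22 | T3 22-32 |
Completion: T1=14  T2=22  T3=32  T4=7
Turnaround (C−A): T1=14  T2=22  T3=32  T4=5
Waiting = turnaround − burst: T1=5, T2=14, T3=22, T4=0
Total waiting = 5 + 14 + 22 + 0 = 41

41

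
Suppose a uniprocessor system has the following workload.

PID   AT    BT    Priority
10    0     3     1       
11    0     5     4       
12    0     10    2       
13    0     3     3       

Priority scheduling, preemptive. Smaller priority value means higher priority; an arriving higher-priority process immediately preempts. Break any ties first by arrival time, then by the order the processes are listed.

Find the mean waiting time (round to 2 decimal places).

8.00

Timeline: | 10 0-3 | 12 3-13 | 13 13-16 | 11 16-21 |
Completion: 10=3  11=21  12=13  13=16
Turnaround (C−A): 10=3  11=21  12=13  13=16
Waiting times: 10=0, 11=16, 12=3, 13=13
Average waiting = (0+16+3+13) / 4 = 32/4 = 8.00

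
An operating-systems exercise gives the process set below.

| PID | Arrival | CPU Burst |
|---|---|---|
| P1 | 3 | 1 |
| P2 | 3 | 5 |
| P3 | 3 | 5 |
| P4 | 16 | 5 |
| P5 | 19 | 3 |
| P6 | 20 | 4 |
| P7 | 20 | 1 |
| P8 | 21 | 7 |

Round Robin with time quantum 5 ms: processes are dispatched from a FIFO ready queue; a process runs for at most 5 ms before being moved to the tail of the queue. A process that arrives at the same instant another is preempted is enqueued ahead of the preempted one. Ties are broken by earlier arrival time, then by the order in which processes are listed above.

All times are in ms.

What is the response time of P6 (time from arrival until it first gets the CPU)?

Schedule: | idle 0-3 | P1 3-4 | P2 4-9 | P3 9-14 | idle 14-16 | P4 16-21 | P5 21-24 | P6 24-28 | P7 28-29 | P8 29-36 |
Completion: P1=4  P2=9  P3=14  P4=21  P5=24  P6=28  P7=29  P8=36
Turnaround (C−A): P1=1  P2=6  P3=11  P4=5  P5=5  P6=8  P7=9  P8=15
Response(P6) = first start − arrival = 24 − 20 = 4

4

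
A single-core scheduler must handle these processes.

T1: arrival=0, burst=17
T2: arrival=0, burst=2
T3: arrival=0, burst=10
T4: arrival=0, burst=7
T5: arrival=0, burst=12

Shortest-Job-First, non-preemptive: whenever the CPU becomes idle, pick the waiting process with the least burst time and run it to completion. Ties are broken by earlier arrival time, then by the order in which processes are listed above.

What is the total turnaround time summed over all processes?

109

Gantt: | T2 0-2 | T4 2-9 | T3 9-19 | T5 19-31 | T1 31-48 |
Completion: T1=48  T2=2  T3=19  T4=9  T5=31
Turnaround (C−A): T1=48  T2=2  T3=19  T4=9  T5=31
Turnaround = completion − arrival: T1=48, T2=2, T3=19, T4=9, T5=31
Total turnaround = 48 + 2 + 19 + 9 + 31 = 109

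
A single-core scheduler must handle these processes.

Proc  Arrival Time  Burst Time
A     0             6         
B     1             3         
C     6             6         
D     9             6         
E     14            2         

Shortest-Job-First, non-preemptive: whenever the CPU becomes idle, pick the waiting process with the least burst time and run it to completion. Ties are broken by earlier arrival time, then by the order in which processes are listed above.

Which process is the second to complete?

B

Timeline: | A 0-6 | B 6-9 | C 9-15 | E 15-17 | D 17-23 |
Completion: A=6  B=9  C=15  D=23  E=17
Finish order: A → B → C → E → D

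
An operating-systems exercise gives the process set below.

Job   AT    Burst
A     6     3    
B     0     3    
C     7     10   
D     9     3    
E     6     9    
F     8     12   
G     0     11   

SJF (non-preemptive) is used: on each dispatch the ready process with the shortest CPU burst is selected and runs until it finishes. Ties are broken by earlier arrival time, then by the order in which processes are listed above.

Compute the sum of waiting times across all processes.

Gantt: | B 0-3 | G 3-14 | A 14-17 | D 17-20 | E 20-29 | C 29-39 | F 39-51 |
Completion: A=17  B=3  C=39  D=20  E=29  F=51  G=14
Turnaround (C−A): A=11  B=3  C=32  D=11  E=23  F=43  G=14
Waiting = turnaround − burst: A=8, B=0, C=22, D=8, E=14, F=31, G=3
Total waiting = 8 + 0 + 22 + 8 + 14 + 31 + 3 = 86

86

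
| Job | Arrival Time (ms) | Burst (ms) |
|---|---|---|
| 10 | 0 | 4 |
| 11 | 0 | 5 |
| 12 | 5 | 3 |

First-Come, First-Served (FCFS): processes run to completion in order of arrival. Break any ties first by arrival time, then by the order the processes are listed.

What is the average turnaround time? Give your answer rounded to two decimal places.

6.67

Timeline: | 10 0-4 | 11 4-9 | 12 9-12 |
Completion: 10=4  11=9  12=12
Turnaround (C−A): 10=4  11=9  12=7
Turnaround times: 10=4, 11=9, 12=7
Average turnaround = (4+9+7) / 3 = 20/3 = 6.67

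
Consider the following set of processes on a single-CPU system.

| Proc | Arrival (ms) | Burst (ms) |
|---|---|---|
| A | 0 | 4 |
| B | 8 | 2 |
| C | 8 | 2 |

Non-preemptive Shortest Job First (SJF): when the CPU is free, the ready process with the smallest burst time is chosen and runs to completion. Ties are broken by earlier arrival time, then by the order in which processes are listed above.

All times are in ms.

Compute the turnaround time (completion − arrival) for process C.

4

Gantt: | A 0-4 | idle 4-8 | B 8-10 | C 10-12 |
Completion: A=4  B=10  C=12
Turnaround(C) = completion − arrival = 12 − 8 = 4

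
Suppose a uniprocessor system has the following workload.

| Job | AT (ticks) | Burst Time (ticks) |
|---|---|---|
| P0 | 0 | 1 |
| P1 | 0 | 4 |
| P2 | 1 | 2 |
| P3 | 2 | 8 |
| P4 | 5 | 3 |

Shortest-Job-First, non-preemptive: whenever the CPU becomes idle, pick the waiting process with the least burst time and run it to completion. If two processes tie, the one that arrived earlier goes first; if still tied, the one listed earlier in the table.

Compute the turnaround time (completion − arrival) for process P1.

Gantt: | P0 0-1 | P2 1-3 | P1 3-7 | P4 7-10 | P3 10-18 |
Completion: P0=1  P1=7  P2=3  P3=18  P4=10
Turnaround(P1) = completion − arrival = 7 − 0 = 7

7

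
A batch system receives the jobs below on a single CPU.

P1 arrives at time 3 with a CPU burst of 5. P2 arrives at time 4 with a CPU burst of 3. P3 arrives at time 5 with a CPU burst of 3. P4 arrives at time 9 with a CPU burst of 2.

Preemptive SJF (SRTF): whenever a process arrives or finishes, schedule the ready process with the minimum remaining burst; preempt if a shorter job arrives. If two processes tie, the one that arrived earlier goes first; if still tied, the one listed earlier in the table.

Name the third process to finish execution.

P4

Gantt: | idle 0-3 | P1 3-4 | P2 4-7 | P3 7-10 | P4 10-12 | P1 12-16 |
Completion: P1=16  P2=7  P3=10  P4=12
Finish order: P2 → P3 → P4 → P1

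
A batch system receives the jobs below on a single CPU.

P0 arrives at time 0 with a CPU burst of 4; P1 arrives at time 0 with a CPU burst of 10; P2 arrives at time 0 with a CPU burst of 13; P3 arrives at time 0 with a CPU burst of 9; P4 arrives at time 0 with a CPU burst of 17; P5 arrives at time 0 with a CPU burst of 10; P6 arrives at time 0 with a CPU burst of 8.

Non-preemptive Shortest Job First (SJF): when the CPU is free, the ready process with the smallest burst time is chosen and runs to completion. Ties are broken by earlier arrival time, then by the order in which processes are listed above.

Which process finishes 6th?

P2

Timeline: | P0 0-4 | P6 4-12 | P3 12-21 | P1 21-31 | P5 31-41 | P2 41-54 | P4 54-71 |
Completion: P0=4  P1=31  P2=54  P3=21  P4=71  P5=41  P6=12
Turnaround (C−A): P0=4  P1=31  P2=54  P3=21  P4=71  P5=41  P6=12
Finish order: P0 → P6 → P3 → P1 → P5 → P2 → P4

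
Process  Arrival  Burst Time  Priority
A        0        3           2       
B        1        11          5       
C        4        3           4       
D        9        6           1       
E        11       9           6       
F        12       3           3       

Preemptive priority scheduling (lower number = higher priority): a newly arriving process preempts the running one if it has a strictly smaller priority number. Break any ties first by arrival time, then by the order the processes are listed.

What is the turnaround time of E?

Schedule: | A 0-3 | B 3-4 | C 4-7 | B 7-9 | D 9-15 | F 15-18 | B 18-26 | E 26-35 |
Completion: A=3  B=26  C=7  D=15  E=35  F=18
Turnaround(E) = completion − arrival = 35 − 11 = 24

24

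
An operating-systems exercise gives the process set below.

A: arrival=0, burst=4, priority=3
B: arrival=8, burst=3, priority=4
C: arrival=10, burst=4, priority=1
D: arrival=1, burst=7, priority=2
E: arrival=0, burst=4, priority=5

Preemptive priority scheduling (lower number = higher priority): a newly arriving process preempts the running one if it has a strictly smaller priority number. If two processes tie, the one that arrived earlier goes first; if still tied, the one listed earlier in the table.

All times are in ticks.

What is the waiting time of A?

Timeline: | A 0-1 | D 1-8 | A 8-10 | C 10-14 | A 14-15 | B 15-18 | E 18-22 |
Completion: A=15  B=18  C=14  D=8  E=22
Turnaround (C−A): A=15  B=10  C=4  D=7  E=22
Waiting(A) = turnaround − burst = 15 − 4 = 11

11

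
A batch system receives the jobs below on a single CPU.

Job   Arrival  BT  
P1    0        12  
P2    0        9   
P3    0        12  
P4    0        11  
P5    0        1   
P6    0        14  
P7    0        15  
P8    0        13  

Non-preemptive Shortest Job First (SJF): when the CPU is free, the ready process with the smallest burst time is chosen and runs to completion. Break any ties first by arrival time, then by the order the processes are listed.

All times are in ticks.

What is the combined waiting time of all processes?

Gantt: | P5 0-1 | P2 1-10 | P4 10-21 | P1 21-33 | P3 33-45 | P8 45-58 | P6 58-72 | P7 72-87 |
Completion: P1=33  P2=10  P3=45  P4=21  P5=1  P6=72  P7=87  P8=58
Turnaround (C−A): P1=33  P2=10  P3=45  P4=21  P5=1  P6=72  P7=87  P8=58
Waiting = turnaround − burst: P1=21, P2=1, P3=33, P4=10, P5=0, P6=58, P7=72, P8=45
Total waiting = 21 + 1 + 33 + 10 + 0 + 58 + 72 + 45 = 240

240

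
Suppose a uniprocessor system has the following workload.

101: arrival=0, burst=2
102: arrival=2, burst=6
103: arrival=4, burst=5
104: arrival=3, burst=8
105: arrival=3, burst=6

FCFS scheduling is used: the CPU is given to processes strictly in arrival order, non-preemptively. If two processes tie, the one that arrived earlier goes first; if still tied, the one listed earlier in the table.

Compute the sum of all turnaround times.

Timeline: | 101 0-2 | 102 2-8 | 104 8-16 | 105 16-22 | 103 22-27 |
Completion: 101=2  102=8  103=27  104=16  105=22
Turnaround = completion − arrival: 101=2, 102=6, 103=23, 104=13, 105=19
Total turnaround = 2 + 6 + 23 + 13 + 19 = 63

63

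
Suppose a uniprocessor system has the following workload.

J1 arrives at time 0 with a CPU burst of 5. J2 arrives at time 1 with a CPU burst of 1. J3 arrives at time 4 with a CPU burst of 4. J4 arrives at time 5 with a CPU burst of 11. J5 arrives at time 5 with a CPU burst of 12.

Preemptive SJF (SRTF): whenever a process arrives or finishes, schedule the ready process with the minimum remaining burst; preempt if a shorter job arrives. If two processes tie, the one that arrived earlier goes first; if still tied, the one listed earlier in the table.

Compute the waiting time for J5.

16

Gantt: | J1 0-1 | J2 1-2 | J1 2-6 | J3 6-10 | J4 10-21 | J5 21-33 |
Completion: J1=6  J2=2  J3=10  J4=21  J5=33
Waiting(J5) = turnaround − burst = 28 − 12 = 16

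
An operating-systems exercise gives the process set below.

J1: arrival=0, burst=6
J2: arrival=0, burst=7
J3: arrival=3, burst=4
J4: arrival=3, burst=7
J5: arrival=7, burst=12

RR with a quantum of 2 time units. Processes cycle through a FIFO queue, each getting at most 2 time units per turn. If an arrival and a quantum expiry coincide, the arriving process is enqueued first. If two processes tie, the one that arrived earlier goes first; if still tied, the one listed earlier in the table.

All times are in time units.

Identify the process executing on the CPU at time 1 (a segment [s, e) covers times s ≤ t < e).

J1

Timeline: | J1 0-2 | J2 2-4 | J1 4-6 | J3 6-8 | J4 8-10 | J2 10-12 | J1 12-14 | J5 14-16 | J3 16-18 | J4 18-20 | J2 20-22 | J5 22-24 | J4 24-26 | J2 26-27 | J5 27-29 | J4 29-30 | J5 30-36 |
Completion: J1=14  J2=27  J3=18  J4=30  J5=36
Turnaround (C−A): J1=14  J2=27  J3=15  J4=27  J5=29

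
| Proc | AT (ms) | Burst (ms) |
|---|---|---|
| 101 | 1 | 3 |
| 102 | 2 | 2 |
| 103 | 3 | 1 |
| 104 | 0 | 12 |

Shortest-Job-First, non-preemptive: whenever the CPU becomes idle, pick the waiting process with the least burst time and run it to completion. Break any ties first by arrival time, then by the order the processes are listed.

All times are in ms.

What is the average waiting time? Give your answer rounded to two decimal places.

8.50

Schedule: | 104 0-12 | 103 12-13 | 102 13-15 | 101 15-18 |
Completion: 101=18  102=15  103=13  104=12
Turnaround (C−A): 101=17  102=13  103=10  104=12
Waiting times: 101=14, 102=11, 103=9, 104=0
Average waiting = (14+11+9+0) / 4 = 34/4 = 8.50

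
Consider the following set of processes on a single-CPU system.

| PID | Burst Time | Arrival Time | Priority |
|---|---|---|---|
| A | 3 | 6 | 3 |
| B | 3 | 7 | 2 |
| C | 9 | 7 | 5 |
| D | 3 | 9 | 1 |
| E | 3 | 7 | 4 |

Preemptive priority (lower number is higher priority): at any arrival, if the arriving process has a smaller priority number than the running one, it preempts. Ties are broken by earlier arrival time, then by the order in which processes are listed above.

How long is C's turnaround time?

20

Gantt: | idle 0-6 | A 6-7 | B 7-9 | D 9-12 | B 12-13 | A 13-15 | E 15-18 | C 18-27 |
Completion: A=15  B=13  C=27  D=12  E=18
Turnaround(C) = completion − arrival = 27 − 7 = 20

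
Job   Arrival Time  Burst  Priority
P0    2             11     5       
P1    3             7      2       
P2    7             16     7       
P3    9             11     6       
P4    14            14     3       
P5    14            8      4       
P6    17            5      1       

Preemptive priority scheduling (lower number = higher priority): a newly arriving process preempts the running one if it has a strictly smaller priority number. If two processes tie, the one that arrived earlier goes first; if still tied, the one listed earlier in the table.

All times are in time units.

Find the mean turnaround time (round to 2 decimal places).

31.29

Gantt: | idle 0-2 | P0 2-3 | P1 3-10 | P0 10-14 | P4 14-17 | P6 17-22 | P4 22-33 | P5 33-41 | P0 41-47 | P3 47-58 | P2 58-74 |
Completion: P0=47  P1=10  P2=74  P3=58  P4=33  P5=41  P6=22
Turnaround times: P0=45, P1=7, P2=67, P3=49, P4=19, P5=27, P6=5
Average turnaround = (45+7+67+49+19+27+5) / 7 = 219/7 = 31.29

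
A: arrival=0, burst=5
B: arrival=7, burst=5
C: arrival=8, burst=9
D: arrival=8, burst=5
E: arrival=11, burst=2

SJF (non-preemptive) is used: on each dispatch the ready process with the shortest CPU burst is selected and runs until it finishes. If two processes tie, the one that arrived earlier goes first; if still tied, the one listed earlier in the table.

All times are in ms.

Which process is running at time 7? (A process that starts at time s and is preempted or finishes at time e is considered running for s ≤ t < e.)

B

Schedule: | A 0-5 | idle 5-7 | B 7-12 | E 12-14 | D 14-19 | C 19-28 |
Completion: A=5  B=12  C=28  D=19  E=14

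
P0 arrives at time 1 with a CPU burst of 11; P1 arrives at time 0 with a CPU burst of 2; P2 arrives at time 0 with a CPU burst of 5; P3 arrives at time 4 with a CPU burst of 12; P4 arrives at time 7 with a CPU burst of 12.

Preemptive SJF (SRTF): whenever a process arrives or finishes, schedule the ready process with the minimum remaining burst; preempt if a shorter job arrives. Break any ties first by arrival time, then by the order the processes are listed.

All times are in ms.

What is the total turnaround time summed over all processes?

87

Gantt: | P1 0-2 | P2 2-7 | P0 7-18 | P3 18-30 | P4 30-42 |
Completion: P0=18  P1=2  P2=7  P3=30  P4=42
Turnaround = completion − arrival: P0=17, P1=2, P2=7, P3=26, P4=35
Total turnaround = 17 + 2 + 7 + 26 + 35 = 87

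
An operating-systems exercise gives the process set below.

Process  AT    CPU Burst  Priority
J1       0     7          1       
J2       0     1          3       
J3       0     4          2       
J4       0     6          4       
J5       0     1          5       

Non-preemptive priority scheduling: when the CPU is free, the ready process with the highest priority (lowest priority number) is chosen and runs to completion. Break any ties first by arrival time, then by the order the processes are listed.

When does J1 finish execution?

7

Gantt: | J1 0-7 | J3 7-11 | J2 11-12 | J4 12-18 | J5 18-19 |
Completion: J1=7  J2=12  J3=11  J4=18  J5=19
Turnaround (C−A): J1=7  J2=12  J3=11  J4=18  J5=19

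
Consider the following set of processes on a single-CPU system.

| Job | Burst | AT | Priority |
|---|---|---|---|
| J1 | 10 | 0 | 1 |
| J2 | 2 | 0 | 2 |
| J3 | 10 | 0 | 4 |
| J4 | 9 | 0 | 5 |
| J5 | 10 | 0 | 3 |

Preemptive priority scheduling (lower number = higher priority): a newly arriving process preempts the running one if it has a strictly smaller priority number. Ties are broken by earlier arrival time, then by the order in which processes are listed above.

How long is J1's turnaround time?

Schedule: | J1 0-10 | J2 10-12 | J5 12-22 | J3 22-32 | J4 32-41 |
Completion: J1=10  J2=12  J3=32  J4=41  J5=22
Turnaround (C−A): J1=10  J2=12  J3=32  J4=41  J5=22
Turnaround(J1) = completion − arrival = 10 − 0 = 10

10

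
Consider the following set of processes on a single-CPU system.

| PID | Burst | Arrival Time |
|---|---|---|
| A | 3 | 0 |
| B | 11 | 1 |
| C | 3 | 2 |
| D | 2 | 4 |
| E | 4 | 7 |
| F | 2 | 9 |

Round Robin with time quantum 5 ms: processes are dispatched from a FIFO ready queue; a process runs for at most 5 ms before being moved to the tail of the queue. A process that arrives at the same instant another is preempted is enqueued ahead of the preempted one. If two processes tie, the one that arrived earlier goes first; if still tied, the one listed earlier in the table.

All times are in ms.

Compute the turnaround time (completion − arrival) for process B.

24

Schedule: | A 0-3 | B 3-8 | C 8-11 | D 11-13 | E 13-17 | B 17-22 | F 22-24 | B 24-25 |
Completion: A=3  B=25  C=11  D=13  E=17  F=24
Turnaround (C−A): A=3  B=24  C=9  D=9  E=10  F=15
Turnaround(B) = completion − arrival = 25 − 1 = 24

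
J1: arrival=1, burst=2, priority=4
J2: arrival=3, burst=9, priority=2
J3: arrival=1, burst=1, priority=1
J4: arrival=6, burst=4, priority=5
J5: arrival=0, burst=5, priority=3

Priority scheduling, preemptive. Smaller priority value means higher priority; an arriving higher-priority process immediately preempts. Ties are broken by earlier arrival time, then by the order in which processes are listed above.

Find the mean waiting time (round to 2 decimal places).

Timeline: | J5 0-1 | J3 1-2 | J5 2-3 | J2 3-12 | J5 12-15 | J1 15-17 | J4 17-21 |
Completion: J1=17  J2=12  J3=2  J4=21  J5=15
Turnaround (C−A): J1=16  J2=9  J3=1  J4=15  J5=15
Waiting times: J1=14, J2=0, J3=0, J4=11, J5=10
Average waiting = (14+0+0+11+10) / 5 = 35/5 = 7.00

7.00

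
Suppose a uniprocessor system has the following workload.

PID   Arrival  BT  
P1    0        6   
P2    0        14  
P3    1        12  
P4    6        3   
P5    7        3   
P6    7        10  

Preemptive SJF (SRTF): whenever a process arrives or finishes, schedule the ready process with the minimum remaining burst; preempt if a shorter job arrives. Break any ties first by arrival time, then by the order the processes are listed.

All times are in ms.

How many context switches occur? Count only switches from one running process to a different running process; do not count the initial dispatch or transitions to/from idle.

5

Gantt: | P1 0-6 | P4 6-9 | P5 9-12 | P6 12-22 | P3 22-34 | P2 34-48 |
Completion: P1=6  P2=48  P3=34  P4=9  P5=12  P6=22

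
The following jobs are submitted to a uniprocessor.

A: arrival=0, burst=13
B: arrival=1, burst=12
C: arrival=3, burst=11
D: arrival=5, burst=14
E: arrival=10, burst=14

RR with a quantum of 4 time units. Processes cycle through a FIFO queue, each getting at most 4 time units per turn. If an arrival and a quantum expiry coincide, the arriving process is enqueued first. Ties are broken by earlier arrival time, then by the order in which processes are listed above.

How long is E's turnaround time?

Schedule: | A 0-4 | B 4-8 | C 8-12 | A 12-16 | D 16-20 | B 20-24 | E 24-28 | C 28-32 | A 32-36 | D 36-40 | B 40-44 | E 44-48 | C 48-51 | A 51-52 | D 52-56 | E 56-60 | D 60-62 | E 62-64 |
Completion: A=52  B=44  C=51  D=62  E=64
Turnaround(E) = completion − arrival = 64 − 10 = 54

54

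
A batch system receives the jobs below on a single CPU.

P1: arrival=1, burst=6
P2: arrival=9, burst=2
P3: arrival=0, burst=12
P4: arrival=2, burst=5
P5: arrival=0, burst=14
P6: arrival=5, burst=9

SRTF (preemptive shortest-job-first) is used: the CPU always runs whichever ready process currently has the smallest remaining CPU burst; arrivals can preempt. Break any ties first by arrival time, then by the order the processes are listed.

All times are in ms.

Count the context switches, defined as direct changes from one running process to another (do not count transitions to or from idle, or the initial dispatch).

7

Timeline: | P3 0-1 | P1 1-7 | P4 7-9 | P2 9-11 | P4 11-14 | P6 14-23 | P3 23-34 | P5 34-48 |
Completion: P1=7  P2=11  P3=34  P4=14  P5=48  P6=23
Turnaround (C−A): P1=6  P2=2  P3=34  P4=12  P5=48  P6=18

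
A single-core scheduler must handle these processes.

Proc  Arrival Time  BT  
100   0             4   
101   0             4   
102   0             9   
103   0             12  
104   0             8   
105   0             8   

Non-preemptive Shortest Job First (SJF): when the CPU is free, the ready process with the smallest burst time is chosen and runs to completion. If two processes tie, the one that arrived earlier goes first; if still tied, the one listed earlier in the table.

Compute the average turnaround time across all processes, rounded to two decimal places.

Gantt: | 100 0-4 | 101 4-8 | 104 8-16 | 105 16-24 | 102 24-33 | 103 33-45 |
Completion: 100=4  101=8  102=33  103=45  104=16  105=24
Turnaround (C−A): 100=4  101=8  102=33  103=45  104=16  105=24
Turnaround times: 100=4, 101=8, 102=33, 103=45, 104=16, 105=24
Average turnaround = (4+8+33+45+16+24) / 6 = 130/6 = 21.67

21.67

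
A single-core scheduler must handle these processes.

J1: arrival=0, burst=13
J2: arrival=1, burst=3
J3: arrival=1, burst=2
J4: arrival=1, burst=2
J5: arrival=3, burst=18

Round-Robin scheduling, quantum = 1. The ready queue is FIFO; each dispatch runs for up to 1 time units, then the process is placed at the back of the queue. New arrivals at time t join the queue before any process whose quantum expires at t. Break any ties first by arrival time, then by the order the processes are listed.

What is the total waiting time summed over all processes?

Timeline: | J1 0-1 | J2 1-2 | J3 2-3 | J4 3-4 | J1 4-5 | J2 5-6 | J5 6-7 | J3 7-8 | J4 8-9 | J1 9-10 | J2 10-11 | J5 11-12 | J1 12-13 | J5 13-14 | J1 14-15 | J5 15-16 | J1 16-17 | J5 17-18 | J1 18-19 | J5 19-20 | J1 20-21 | J5 21-22 | J1 22-23 | J5 23-24 | J1 24-25 | J5 25-26 | J1 26-27 | J5 27-28 | J1 28-29 | J5 29-30 | J1 30-31 | J5 31-38 |
Completion: J1=31  J2=11  J3=8  J4=9  J5=38
Turnaround (C−A): J1=31  J2=10  J3=7  J4=8  J5=35
Waiting = turnaround − burst: J1=18, J2=7, J3=5, J4=6, J5=17
Total waiting = 18 + 7 + 5 + 6 + 17 = 53

53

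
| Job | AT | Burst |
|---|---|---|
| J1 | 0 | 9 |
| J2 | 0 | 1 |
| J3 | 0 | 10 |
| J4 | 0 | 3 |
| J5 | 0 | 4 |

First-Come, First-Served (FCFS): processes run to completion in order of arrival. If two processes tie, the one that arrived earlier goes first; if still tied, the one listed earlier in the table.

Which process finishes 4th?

Schedule: | J1 0-9 | J2 9-10 | J3 10-20 | J4 20-23 | J5 23-27 |
Completion: J1=9  J2=10  J3=20  J4=23  J5=27
Turnaround (C−A): J1=9  J2=10  J3=20  J4=23  J5=27
Finish order: J1 → J2 → J3 → J4 → J5

J4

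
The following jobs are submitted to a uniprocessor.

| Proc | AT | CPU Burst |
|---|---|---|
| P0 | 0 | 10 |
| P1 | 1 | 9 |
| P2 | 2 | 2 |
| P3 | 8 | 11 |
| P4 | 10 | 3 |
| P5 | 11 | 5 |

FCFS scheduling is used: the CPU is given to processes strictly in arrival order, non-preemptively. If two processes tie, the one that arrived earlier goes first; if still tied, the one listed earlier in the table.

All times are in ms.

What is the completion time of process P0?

Timeline: | P0 0-10 | P1 10-19 | P2 19-21 | P3 21-32 | P4 32-35 | P5 35-40 |
Completion: P0=10  P1=19  P2=21  P3=32  P4=35  P5=40

10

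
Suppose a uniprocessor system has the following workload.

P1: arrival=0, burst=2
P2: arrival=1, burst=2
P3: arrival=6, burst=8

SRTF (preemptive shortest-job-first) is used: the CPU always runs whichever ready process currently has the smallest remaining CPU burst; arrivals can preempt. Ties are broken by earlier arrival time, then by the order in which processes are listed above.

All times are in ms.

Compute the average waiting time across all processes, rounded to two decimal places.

Schedule: | P1 0-2 | P2 2-4 | idle 4-6 | P3 6-14 |
Completion: P1=2  P2=4  P3=14
Waiting times: P1=0, P2=1, P3=0
Average waiting = (0+1+0) / 3 = 1/3 = 0.33

0.33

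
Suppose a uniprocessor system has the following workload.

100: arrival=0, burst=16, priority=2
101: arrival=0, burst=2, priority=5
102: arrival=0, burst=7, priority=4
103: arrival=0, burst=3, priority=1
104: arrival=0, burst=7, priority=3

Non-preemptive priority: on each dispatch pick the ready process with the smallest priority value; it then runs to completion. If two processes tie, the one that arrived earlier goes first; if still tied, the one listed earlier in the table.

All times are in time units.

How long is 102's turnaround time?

Timeline: | 103 0-3 | 100 3-19 | 104 19-26 | 102 26-33 | 101 33-35 |
Completion: 100=19  101=35  102=33  103=3  104=26
Turnaround(102) = completion − arrival = 33 − 0 = 33

33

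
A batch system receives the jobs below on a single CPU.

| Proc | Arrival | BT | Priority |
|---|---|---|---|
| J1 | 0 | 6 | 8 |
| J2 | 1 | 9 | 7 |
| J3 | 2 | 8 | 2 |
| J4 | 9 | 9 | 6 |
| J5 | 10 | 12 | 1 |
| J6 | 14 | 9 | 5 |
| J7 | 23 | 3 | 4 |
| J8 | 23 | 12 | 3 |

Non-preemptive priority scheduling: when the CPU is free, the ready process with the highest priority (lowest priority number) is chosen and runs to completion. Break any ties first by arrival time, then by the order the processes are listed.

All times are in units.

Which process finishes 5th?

Timeline: | J1 0-6 | J3 6-14 | J5 14-26 | J8 26-38 | J7 38-41 | J6 41-50 | J4 50-59 | J2 59-68 |
Completion: J1=6  J2=68  J3=14  J4=59  J5=26  J6=50  J7=41  J8=38
Turnaround (C−A): J1=6  J2=67  J3=12  J4=50  J5=16  J6=36  J7=18  J8=15
Finish order: J1 → J3 → J5 → J8 → J7 → J6 → J4 → J2

J7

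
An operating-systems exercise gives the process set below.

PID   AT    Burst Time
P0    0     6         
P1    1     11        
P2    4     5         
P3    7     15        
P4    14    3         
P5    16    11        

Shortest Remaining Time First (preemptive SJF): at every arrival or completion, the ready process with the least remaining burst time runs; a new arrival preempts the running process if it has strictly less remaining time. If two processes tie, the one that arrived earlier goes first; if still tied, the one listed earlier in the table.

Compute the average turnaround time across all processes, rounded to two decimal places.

Schedule: | P0 0-6 | P2 6-11 | P1 11-14 | P4 14-17 | P1 17-25 | P5 25-36 | P3 36-51 |
Completion: P0=6  P1=25  P2=11  P3=51  P4=17  P5=36
Turnaround (C−A): P0=6  P1=24  P2=7  P3=44  P4=3  P5=20
Turnaround times: P0=6, P1=24, P2=7, P3=44, P4=3, P5=20
Average turnaround = (6+24+7+44+3+20) / 6 = 104/6 = 17.33

17.33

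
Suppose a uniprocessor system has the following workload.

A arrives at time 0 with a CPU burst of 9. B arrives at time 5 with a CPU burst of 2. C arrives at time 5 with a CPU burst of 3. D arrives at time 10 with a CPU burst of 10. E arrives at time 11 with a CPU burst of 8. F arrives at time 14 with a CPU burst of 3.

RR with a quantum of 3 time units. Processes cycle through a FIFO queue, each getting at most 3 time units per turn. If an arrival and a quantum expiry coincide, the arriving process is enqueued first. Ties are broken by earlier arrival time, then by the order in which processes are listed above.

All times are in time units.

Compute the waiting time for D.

15

Gantt: | A 0-6 | B 6-8 | C 8-11 | A 11-14 | D 14-17 | E 17-20 | F 20-23 | D 23-26 | E 26-29 | D 29-32 | E 32-34 | D 34-35 |
Completion: A=14  B=8  C=11  D=35  E=34  F=23
Waiting(D) = turnaround − burst = 25 − 10 = 15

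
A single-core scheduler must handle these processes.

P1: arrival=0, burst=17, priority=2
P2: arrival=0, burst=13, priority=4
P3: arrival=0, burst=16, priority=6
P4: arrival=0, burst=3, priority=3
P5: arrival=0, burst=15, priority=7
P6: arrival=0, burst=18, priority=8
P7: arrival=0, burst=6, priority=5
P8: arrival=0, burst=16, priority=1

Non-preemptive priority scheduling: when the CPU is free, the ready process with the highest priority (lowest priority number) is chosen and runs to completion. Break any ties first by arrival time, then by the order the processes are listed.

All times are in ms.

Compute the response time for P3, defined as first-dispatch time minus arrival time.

55

Gantt: | P8 0-16 | P1 16-33 | P4 33-36 | P2 36-49 | P7 49-55 | P3 55-71 | P5 71-86 | P6 86-104 |
Completion: P1=33  P2=49  P3=71  P4=36  P5=86  P6=104  P7=55  P8=16
Response(P3) = first start − arrival = 55 − 0 = 55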